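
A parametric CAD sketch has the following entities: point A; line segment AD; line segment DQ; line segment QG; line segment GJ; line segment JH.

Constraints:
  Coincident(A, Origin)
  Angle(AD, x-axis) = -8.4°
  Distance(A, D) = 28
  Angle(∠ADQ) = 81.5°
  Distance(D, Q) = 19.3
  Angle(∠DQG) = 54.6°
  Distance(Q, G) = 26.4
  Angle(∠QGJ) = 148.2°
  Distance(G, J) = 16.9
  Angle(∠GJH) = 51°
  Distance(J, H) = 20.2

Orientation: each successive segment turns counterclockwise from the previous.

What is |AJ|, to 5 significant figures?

15.716

∠DQG = 54.6° gives QG at -144.50° from the x-axis; with |QG| = 26.4, G = (6.1733, -0.12091). ∠QGJ = 148.2° gives GJ at -112.70° from the x-axis; with |GJ| = 16.9, J = (-0.34852, -15.712). Then |AJ| = |J − A| = 15.716.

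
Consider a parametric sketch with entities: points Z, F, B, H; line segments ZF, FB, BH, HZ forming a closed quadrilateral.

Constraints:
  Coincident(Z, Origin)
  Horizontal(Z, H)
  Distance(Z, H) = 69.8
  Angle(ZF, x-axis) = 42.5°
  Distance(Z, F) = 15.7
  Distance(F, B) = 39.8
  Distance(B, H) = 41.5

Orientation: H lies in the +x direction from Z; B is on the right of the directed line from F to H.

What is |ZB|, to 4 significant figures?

40.90

Z is at the origin; Z and H share the same y with |ZH| = 69.8 and H in +x, so H = (69.8, 0). ZF runs at 42.5° with |ZF| = 15.7, so F = (11.58, 10.61). B is determined by |FB| = 39.8 and |BH| = 41.5 together: it lies at the intersection of circle(F, 39.8) and circle(H, 41.5). With |FH| = 59.18, the foot of the radical line on FH is 28.42 from F and the perpendicular offset is √(39.8² − 28.42²) = 27.86. Taking the right-of-FH solution: B = (34.55, -21.90).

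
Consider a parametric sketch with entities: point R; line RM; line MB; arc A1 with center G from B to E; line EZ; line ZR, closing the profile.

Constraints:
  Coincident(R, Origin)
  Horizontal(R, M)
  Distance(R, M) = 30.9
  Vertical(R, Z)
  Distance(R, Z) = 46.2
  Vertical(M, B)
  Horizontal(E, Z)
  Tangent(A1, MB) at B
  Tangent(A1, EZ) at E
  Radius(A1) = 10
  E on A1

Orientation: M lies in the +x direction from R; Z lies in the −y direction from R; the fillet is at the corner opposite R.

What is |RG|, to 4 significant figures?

41.80

R is at the origin; RM is horizontal with |RM| = 30.9 and M on the +x side, so M = (30.90, 0.000). RZ is vertical with |RZ| = 46.2 and Z on the −y side, so Z = (0.000, -46.20). The virtual corner opposite R is at (30.90, -46.20). Tangency of A1 to MB means the radius GB is perpendicular to MB and the tangent condition forces GE to be normal to EZ, with radius 10.0, so the center G sits 10.0 in from both sides at G = (20.90, -36.20). Then |RG| = |G − R| = 41.80.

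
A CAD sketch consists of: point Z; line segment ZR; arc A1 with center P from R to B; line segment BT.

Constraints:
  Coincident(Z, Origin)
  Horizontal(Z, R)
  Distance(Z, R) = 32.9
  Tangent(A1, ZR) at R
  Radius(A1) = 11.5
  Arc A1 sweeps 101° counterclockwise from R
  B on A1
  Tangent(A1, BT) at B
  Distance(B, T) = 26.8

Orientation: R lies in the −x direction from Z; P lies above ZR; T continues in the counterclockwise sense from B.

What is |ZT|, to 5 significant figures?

48.108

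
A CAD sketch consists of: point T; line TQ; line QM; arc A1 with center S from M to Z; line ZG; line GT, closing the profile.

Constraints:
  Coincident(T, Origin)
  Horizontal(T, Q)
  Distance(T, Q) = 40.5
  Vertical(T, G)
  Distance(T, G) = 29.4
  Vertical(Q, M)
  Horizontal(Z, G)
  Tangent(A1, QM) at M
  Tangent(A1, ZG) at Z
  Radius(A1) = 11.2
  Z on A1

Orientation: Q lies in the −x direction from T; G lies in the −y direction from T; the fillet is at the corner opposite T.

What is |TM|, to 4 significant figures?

44.40

T is at the origin; TQ is horizontal with |TQ| = 40.5 and Q on the −x side, so Q = (-40.50, 0.000). TG is vertical with |TG| = 29.4 and G on the −y side, so G = (0.000, -29.40). The virtual corner opposite T is at (-40.50, -29.40). The tangent condition forces SM to be normal to QM and tangency of A1 to ZG means the radius SZ is perpendicular to ZG, with radius 11.2, so the center S sits 11.2 in from both sides at S = (-29.30, -18.20). That places the tangent points at M = (-40.50, -18.20) on QM and Z = (-29.30, -29.40) on ZG. Then |TM| = |M − T| = 44.40.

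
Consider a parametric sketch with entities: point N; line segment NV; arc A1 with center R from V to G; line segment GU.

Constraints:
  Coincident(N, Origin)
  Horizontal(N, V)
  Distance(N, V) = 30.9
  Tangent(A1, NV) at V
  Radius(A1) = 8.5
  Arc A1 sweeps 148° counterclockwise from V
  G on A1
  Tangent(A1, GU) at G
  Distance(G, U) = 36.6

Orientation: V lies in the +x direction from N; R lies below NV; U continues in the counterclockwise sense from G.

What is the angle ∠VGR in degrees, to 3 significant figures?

16.0°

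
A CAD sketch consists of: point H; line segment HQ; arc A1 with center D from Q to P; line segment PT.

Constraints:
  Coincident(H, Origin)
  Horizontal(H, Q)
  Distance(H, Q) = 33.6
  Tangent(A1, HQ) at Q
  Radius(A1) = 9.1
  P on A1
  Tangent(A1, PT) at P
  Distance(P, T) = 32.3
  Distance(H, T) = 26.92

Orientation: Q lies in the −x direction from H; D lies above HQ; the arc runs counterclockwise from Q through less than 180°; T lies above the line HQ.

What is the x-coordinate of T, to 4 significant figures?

-4.889

H is at the origin; HQ is horizontal with |HQ| = 33.6 and Q on the −x side, so Q = (-33.60, 0.000). Since A1 is tangent to HQ there, DQ ⟂ HQ, so D = Q + (0, 9.1) = (-33.60, 9.100). Since DP ⟂ PT (tangency), |DT| = √(9.1² + 32.3²) = 33.56 regardless of where P sits on A1. So T lies on both circle(H, 26.92) and circle(D, 33.56); the above-HQ intersection is T = (-4.889, 26.47). P is the foot of the tangent from T: P = (-26.95, 2.884).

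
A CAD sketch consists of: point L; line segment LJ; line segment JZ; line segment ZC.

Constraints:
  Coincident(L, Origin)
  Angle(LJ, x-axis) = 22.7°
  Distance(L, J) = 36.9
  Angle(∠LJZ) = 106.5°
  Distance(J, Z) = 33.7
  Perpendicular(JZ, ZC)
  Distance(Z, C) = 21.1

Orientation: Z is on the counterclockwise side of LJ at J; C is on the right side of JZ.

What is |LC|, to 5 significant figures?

71.707

∠LJZ = 106.5°, so JZ runs at 22.7° + (180° − 106.5°) = 96.200° from the x-axis; with |JZ| = 33.7, Z = J + 33.7·(cos 96.200°, sin 96.200°) = (30.402, 47.743). JZ ⟂ ZC; with |ZC| = 21.1 on the right of JZ, C = Z + 21.1·(0.99415, 0.10800) = (51.379, 50.022). Then |LC| = |C − L| = 71.707.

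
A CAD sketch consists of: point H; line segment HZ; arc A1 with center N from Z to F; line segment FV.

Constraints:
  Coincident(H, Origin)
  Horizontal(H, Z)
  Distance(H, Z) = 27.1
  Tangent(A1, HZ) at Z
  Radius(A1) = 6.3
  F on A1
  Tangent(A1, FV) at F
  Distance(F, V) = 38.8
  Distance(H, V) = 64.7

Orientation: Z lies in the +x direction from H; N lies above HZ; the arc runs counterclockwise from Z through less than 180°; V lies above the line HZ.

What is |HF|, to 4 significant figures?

32.28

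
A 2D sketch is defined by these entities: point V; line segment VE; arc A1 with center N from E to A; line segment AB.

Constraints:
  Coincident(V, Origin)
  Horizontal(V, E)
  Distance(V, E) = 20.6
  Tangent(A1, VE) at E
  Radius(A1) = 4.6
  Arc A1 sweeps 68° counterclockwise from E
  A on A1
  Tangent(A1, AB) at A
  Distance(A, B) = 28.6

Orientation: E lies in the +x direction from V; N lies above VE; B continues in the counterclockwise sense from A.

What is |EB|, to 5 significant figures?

32.991

On A1, E sits at bearing -90° from N; a 68° counterclockwise sweep puts A at bearing -22°, so A = N + 4.6·(cos -22°, sin -22°) = (24.865, 2.8768). Tangency of A1 to AB means the radius NA is perpendicular to AB, so AB runs along (−sin -22°, cos -22°); with |AB| = 28.6, B = (35.579, 29.394). Then |EB| = |B − E| = 32.991.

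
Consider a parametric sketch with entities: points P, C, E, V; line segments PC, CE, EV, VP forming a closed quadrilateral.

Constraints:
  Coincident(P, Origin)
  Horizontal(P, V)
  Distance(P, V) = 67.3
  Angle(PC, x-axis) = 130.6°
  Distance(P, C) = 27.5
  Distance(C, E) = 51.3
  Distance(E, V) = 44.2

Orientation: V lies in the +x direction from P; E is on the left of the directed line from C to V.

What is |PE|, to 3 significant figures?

43.1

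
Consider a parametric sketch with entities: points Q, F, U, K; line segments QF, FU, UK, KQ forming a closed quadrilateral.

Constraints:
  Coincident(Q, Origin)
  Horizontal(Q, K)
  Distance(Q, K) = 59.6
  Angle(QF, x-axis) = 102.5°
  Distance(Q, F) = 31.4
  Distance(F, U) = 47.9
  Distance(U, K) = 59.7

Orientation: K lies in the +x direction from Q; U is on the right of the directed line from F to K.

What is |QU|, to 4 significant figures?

16.54

Checks: |FU| = 47.90 ✓; |UK| = 59.70 ✓.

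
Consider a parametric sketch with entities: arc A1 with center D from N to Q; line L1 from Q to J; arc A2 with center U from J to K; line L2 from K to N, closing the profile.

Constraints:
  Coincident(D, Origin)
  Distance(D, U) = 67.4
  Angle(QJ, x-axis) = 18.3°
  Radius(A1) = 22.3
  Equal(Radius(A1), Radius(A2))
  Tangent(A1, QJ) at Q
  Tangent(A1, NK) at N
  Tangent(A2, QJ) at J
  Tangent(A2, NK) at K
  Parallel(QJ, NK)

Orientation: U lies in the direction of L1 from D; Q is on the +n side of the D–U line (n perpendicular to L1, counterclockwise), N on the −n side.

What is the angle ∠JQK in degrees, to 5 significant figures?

33.493°

The slot axis is L1's direction at 18.3°, so u = (cos 18.3°, sin 18.3°) = (0.94943, 0.31399) and n = (−sin 18.3°, cos 18.3°) = (-0.31399, 0.94943). D is at the origin and U lies 67.4 along u from D, so U = 67.4·u = (63.991, 21.163). Tangency of A1 to both parallel lines with radius 22.3 puts Q and N at D ± 22.3·n: Q = (-7.0020, 21.172), N = (7.0020, -21.172). Equal radii place J and K the same way about U: J = U + 22.3·n = (56.989, 42.335), K = U − 22.3·n = (70.993, -0.0090966). Then cos ∠JQK = QJ·QK / (|QJ||QK|), giving 33.493°.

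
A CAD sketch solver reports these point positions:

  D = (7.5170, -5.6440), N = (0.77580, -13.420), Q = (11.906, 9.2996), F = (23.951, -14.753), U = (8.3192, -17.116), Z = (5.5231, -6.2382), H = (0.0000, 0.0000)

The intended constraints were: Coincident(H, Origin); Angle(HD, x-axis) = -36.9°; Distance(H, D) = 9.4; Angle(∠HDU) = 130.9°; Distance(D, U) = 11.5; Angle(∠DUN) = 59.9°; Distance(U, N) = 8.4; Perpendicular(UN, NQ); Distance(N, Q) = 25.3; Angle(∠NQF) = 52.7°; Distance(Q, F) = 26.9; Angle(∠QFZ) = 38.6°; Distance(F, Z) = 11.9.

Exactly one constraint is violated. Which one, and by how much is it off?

Distance(F, Z) = 11.9 — off by 8.40.

H = (0.00, 0.00) ✓; HD at -36.90° ✓; |HD| = 9.400 ✓; ∠HDU = 130.9° ✓; |DU| = 11.50 ✓; ∠DUN = 59.90° ✓; |UN| = 8.400 ✓; ∠(UN, NQ) = 90.00° ✓; |NQ| = 25.30 ✓; ∠NQF = 52.70° ✓; |QF| = 26.90 ✓; ∠QFZ = 38.60° ✓; |FZ| = 20.30 ✗.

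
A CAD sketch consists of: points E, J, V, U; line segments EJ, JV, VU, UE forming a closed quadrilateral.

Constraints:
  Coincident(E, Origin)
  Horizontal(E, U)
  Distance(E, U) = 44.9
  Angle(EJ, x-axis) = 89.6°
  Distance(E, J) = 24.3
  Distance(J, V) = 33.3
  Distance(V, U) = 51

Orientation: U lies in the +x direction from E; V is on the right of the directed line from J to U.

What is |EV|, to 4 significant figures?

10.09

Checks: |JV| = 33.30 ✓; |VU| = 51.00 ✓.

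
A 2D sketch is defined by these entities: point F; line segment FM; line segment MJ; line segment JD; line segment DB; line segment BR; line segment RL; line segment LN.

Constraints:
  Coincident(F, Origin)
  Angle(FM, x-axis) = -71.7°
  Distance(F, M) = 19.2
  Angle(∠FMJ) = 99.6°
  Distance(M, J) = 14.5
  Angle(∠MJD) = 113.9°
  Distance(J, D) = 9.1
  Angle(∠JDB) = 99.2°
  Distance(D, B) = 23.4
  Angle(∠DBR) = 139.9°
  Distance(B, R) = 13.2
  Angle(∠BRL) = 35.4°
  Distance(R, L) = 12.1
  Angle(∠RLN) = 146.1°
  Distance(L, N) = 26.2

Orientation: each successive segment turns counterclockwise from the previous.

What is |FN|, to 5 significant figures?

25.549

F is at the origin; FM runs at -71.7° with length 19.2, so M = (6.0287, -18.229). ∠FMJ = 99.6° gives MJ at 8.7000° from the x-axis; with |MJ| = 14.5, J = (20.362, -16.036). ∠MJD = 113.9° gives JD at 74.800° from the x-axis; with |JD| = 9.1, D = (22.748, -7.2540). ∠JDB = 99.2° gives DB at 155.60° from the x-axis; with |DB| = 23.4, B = (1.4377, 2.4126). ∠DBR = 139.9° gives BR at -164.30° from the x-axis; with |BR| = 13.2, R = (-11.270, -1.1593). ∠BRL = 35.4° gives RL at -19.700° from the x-axis; with |RL| = 12.1, L = (0.12200, -5.2382). ∠RLN = 146.1° gives LN at 14.200° from the x-axis; with |LN| = 26.2, N = (25.521, 1.1889). Then |FN| = |N − F| = 25.549.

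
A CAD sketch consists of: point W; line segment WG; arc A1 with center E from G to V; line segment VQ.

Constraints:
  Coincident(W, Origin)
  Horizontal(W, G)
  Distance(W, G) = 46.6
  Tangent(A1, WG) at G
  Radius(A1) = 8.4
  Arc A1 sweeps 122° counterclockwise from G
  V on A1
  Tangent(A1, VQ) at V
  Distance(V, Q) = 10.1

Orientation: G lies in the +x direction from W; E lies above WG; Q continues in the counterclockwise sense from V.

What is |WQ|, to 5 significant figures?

52.901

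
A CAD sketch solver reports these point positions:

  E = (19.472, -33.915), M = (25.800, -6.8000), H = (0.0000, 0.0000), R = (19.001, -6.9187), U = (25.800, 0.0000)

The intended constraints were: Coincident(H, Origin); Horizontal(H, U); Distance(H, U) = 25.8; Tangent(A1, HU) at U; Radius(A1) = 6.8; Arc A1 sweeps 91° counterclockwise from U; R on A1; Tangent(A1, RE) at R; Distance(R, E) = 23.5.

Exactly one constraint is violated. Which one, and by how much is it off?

Distance(R, E) = 23.5 — off by 3.50.

H = (0.00, 0.00) ✓; H.y = 0.00, U.y = 0.00 ✓; |HU| = 25.80 ✓; ∠(MU, UH) = 90.00° ✓; |MU| = 6.800 ✓; bearing(M→R) − bearing(M→U) = 91.00° ✓; |MR| = 6.800 ✓; ∠(MR, RE) = 90.00° ✓; |RE| = 27.00 ✗.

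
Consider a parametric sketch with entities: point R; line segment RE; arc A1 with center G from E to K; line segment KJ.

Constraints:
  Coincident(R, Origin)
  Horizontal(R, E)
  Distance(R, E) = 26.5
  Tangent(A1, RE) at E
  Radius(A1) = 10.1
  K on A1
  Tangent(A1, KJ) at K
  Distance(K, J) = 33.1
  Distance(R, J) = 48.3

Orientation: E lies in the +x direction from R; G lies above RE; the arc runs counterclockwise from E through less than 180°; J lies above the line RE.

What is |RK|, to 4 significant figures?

38.40

R is at the origin; RE is horizontal with |RE| = 26.5 and E on the +x side, so E = (26.50, 0.000). The tangent condition forces GE to be normal to RE, so G = E + (0, 10.1) = (26.50, 10.10). Since GK ⟂ KJ (tangency), |GJ| = √(10.1² + 33.1²) = 34.61 regardless of where K sits on A1. So J lies on both circle(R, 48.3) and circle(G, 34.61); the above-RE intersection is J = (19.80, 44.05). K is the foot of the tangent from J: K = (35.41, 14.86).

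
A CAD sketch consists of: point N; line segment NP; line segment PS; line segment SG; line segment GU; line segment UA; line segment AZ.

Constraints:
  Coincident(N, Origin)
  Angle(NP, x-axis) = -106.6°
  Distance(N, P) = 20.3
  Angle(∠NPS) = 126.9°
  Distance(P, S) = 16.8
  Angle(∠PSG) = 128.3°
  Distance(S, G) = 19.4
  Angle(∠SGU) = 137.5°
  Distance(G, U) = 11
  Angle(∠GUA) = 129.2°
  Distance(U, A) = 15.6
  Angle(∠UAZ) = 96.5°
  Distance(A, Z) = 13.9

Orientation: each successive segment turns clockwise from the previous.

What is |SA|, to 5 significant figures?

35.178

N is at the origin; NP runs at -106.6° with length 20.3, so P = (-5.7995, -19.454). ∠NPS = 126.9° gives PS at -159.70° from the x-axis; with |PS| = 16.8, S = (-21.556, -25.282). ∠PSG = 128.3° gives SG at 148.60° from the x-axis; with |SG| = 19.4, G = (-38.115, -15.175). ∠SGU = 137.5° gives GU at 106.10° from the x-axis; with |GU| = 11.0, U = (-41.165, -4.6063). ∠GUA = 129.2° gives UA at 55.300° from the x-axis; with |UA| = 15.6, A = (-32.285, 8.2191). Then |SA| = |A − S| = 35.178.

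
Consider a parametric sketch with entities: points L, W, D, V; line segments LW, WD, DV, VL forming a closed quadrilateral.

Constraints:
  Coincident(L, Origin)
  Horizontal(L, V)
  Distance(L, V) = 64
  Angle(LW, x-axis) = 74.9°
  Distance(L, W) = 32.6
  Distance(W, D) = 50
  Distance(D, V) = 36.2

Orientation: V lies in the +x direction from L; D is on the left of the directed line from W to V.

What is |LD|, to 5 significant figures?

68.396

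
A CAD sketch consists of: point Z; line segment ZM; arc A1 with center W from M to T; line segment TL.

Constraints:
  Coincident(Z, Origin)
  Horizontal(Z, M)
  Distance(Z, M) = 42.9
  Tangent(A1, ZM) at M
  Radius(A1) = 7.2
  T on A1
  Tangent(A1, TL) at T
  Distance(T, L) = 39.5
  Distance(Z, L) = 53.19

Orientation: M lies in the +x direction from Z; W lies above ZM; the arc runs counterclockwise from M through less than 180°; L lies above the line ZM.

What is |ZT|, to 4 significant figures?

50.27

Checks: ∠(WM, MZ) = 90.00° ✓; |WT| = 7.200 ✓; ∠(WT, TL) = 90.00° ✓; |TL| = 39.50 ✓; |ZL| = 53.19 ✓.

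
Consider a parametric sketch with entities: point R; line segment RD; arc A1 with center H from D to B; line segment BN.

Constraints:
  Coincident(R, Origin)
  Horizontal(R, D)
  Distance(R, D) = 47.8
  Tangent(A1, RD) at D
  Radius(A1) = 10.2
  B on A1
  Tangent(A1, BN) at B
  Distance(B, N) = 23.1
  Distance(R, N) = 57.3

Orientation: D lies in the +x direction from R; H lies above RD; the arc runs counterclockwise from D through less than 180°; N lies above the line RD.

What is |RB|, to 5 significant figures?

58.668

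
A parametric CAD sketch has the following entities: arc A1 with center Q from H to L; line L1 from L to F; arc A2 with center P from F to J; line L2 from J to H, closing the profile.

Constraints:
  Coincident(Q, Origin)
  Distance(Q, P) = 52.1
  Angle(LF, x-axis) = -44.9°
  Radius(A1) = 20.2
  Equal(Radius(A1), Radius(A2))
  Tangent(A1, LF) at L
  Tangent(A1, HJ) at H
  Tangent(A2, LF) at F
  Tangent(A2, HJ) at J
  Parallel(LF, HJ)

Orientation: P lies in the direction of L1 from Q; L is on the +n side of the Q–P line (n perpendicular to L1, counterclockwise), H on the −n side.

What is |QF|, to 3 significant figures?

55.9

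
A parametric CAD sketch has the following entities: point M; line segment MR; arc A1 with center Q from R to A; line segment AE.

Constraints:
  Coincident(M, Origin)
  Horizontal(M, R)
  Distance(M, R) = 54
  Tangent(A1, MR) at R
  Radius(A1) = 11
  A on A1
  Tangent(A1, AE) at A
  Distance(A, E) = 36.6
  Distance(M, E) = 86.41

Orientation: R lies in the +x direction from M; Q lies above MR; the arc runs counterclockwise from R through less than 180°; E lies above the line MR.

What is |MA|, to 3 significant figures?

65.0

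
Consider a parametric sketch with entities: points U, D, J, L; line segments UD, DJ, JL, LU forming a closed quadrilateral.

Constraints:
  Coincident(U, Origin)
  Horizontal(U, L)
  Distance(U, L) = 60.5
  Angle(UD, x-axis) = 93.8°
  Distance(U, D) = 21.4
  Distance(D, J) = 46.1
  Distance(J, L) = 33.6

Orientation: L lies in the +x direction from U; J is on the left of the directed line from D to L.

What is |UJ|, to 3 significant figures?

52.8

Checks: |DJ| = 46.10 ✓; |JL| = 33.60 ✓.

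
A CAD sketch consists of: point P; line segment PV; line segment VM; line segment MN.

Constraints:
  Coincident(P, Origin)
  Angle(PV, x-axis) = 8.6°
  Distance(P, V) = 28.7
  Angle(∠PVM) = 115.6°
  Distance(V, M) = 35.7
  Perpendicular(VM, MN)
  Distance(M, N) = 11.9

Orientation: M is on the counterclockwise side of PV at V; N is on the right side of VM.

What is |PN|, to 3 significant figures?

61.2

P is at the origin; PV runs at 8.6° with length 28.7, so V = 28.7·(cos 8.6°, sin 8.6°) = (28.4, 4.29). ∠PVM = 115.6°, so VM runs at 8.6° + (180° − 115.6°) = 73.0° from the x-axis; with |VM| = 35.7, M = V + 35.7·(cos 73.0°, sin 73.0°) = (38.8, 38.4). VM is perpendicular to MN; with |MN| = 11.9 on the right of VM, N = M + 11.9·(0.956, -0.292) = (50.2, 35.0). Then |PN| = |N − P| = 61.2.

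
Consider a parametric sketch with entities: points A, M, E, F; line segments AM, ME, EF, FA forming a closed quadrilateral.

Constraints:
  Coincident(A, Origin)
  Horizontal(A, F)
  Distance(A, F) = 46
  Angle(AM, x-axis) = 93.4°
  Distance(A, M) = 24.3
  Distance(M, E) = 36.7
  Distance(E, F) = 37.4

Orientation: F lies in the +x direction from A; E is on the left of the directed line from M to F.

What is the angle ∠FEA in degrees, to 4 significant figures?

63.00°

Checks: |ME| = 36.70 ✓; |EF| = 37.40 ✓.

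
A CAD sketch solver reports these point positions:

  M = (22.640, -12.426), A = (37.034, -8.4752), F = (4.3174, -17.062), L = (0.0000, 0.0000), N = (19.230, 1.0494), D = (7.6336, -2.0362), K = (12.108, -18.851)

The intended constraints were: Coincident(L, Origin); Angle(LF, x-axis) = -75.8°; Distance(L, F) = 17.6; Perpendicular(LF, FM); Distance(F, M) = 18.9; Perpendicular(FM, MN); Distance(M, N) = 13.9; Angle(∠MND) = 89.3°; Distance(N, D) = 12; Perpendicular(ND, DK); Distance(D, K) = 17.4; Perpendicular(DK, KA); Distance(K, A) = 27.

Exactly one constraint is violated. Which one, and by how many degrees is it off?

Perpendicular(DK, KA) — off by 7.70°.

L = (0.00, 0.00) ✓; LF at -75.80° ✓; |LF| = 17.60 ✓; ∠(LF, FM) = 90.00° ✓; |FM| = 18.90 ✓; ∠(FM, MN) = 90.00° ✓; |MN| = 13.90 ✓; ∠MND = 89.30° ✓; |ND| = 12.00 ✓; ∠(ND, DK) = 90.00° ✓; |DK| = 17.40 ✓; ∠(DK, KA) = 97.70° ✗; |KA| = 27.00 ✓.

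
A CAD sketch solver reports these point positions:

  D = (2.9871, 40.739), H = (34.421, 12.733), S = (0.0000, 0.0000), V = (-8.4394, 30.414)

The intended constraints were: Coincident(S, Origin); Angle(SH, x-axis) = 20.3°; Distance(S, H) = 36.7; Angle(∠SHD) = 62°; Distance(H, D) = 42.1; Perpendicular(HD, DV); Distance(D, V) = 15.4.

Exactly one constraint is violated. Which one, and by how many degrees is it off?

Perpendicular(HD, DV) — off by 6.20°.

S = (0.00, 0.00) ✓; SH at 20.30° ✓; |SH| = 36.70 ✓; ∠SHD = 62.00° ✓; |HD| = 42.10 ✓; ∠(HD, DV) = 83.80° ✗; |DV| = 15.40 ✓.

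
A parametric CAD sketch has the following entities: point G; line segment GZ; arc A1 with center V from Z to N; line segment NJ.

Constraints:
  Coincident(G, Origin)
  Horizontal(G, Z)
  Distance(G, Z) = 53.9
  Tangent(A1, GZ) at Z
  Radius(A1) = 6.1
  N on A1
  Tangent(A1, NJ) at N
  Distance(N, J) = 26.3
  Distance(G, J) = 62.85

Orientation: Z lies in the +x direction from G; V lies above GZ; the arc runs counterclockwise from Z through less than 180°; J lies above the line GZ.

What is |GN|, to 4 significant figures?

60.30

G is at the origin; G and Z share the same y with |GZ| = 53.9 and Z on the +x side, so Z = (53.90, 0.000). The tangent condition forces VZ to be normal to GZ, so V = Z + (0, 6.1) = (53.90, 6.100). Since VN ⟂ NJ (tangency), |VJ| = √(6.1² + 26.3²) = 27.00 regardless of where N sits on A1. So J lies on both circle(G, 62.85) and circle(V, 27.00); the above-GZ intersection is J = (53.43, 33.09). N is the foot of the tangent from J: N = (59.82, 7.581).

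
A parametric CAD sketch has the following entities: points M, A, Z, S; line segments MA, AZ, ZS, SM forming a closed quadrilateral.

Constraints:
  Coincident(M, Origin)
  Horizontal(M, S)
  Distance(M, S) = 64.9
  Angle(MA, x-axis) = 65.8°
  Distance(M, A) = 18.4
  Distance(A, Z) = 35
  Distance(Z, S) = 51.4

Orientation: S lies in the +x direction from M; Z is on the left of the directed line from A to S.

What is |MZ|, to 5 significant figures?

52.423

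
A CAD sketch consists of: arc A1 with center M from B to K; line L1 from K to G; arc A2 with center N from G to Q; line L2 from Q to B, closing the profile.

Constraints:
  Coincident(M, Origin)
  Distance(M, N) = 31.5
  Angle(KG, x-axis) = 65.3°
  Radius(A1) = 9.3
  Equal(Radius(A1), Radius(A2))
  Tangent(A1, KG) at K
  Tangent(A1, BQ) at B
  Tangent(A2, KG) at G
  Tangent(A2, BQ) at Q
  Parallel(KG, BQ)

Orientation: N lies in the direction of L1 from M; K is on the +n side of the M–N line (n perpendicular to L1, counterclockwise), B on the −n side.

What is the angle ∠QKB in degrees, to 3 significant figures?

59.4°

The slot axis is L1's direction at 65.3°, so u = (cos 65.3°, sin 65.3°) = (0.418, 0.909) and n = (−sin 65.3°, cos 65.3°) = (-0.909, 0.418). M is at the origin and N lies 31.5 along u from M, so N = 31.5·u = (13.2, 28.6). Tangency of A1 to both parallel lines with radius 9.3 puts K and B at M ± 9.3·n: K = (-8.45, 3.89), B = (8.45, -3.89). Equal radii place G and Q the same way about N: G = N + 9.3·n = (4.71, 32.5), Q = N − 9.3·n = (21.6, 24.7). Then cos ∠QKB = KQ·KB / (|KQ||KB|), giving 59.4°.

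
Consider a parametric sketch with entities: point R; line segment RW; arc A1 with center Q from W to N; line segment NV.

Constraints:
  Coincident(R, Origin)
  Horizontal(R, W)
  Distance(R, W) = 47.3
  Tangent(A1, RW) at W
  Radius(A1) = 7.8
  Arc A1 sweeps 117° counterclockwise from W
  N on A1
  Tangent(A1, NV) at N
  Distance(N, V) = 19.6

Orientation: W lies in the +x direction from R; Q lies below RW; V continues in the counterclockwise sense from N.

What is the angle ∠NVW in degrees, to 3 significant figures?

23.1°

R is at the origin; RW is horizontal with |RW| = 47.3 and W on the +x side, so W = (47.3, 0.00). Since A1 is tangent to RW there, QW ⟂ RW, so Q = W + (0, -7.8) = (47.3, -7.80). On A1, W sits at bearing 90° from Q; a 117° counterclockwise sweep puts N at bearing 207°, so N = Q + 7.8·(cos 207°, sin 207°) = (40.4, -11.3). Since A1 is tangent to NV there, QN ⟂ NV, so NV runs along (−sin 207°, cos 207°); with |NV| = 19.6, V = (49.2, -28.8). Then cos ∠NVW = VN·VW / (|VN||VW|), giving 23.1°.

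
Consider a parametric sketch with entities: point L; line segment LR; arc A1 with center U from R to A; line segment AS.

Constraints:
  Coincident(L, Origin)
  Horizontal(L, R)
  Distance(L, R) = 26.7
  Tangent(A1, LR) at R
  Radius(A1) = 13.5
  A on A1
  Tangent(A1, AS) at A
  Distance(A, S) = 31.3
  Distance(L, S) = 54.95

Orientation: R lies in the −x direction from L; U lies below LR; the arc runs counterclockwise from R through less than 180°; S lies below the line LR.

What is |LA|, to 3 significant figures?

43.4

Checks: ∠(UR, RL) = 90.00° ✓; |UR| = 13.50 ✓; |UA| = 13.50 ✓; ∠(UA, AS) = 90.00° ✓; |AS| = 31.30 ✓; |LS| = 54.95 ✓.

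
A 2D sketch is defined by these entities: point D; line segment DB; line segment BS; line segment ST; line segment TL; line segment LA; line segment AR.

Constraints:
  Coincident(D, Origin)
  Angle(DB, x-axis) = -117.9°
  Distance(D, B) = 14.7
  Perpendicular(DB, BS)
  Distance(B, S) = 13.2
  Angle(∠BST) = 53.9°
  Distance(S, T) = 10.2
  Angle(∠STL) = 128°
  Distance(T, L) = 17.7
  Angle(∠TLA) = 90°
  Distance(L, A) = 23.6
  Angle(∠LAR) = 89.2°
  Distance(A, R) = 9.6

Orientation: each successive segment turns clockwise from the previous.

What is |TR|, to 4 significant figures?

24.82

D is at the origin; DB runs at -117.9° with length 14.7, so B = (-6.879, -12.99). DB is perpendicular to BS, so BS runs at 152.1°; with |BS| = 13.2, S = (-18.54, -6.815). ∠BST = 53.9° gives ST at 26.00° from the x-axis; with |ST| = 10.2, T = (-9.377, -2.343). ∠STL = 128.0° gives TL at -26.00° from the x-axis; with |TL| = 17.7, L = (6.532, -10.10). ∠TLA = 90.0° gives LA at -116.0° from the x-axis; with |LA| = 23.6, A = (-3.813, -31.31). ∠LAR = 89.2° gives AR at 153.2° from the x-axis; with |AR| = 9.6, R = (-12.38, -26.99). Then |TR| = |R − T| = 24.82.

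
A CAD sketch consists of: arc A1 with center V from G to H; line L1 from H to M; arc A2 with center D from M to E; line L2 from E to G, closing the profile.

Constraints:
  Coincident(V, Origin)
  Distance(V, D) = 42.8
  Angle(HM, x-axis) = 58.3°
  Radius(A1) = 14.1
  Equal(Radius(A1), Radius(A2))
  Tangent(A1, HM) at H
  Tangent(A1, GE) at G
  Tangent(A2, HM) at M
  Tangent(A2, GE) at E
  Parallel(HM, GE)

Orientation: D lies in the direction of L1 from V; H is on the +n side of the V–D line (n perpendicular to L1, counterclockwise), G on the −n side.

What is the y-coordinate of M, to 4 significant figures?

43.82

Tangency of A1 to both parallel lines with radius 14.1 puts H and G at V ± 14.1·n: H = (-12.00, 7.409), G = (12.00, -7.409). Equal radii place M and E the same way about D: M = D + 14.1·n = (10.49, 43.82), E = D − 14.1·n = (34.49, 29.01). So M.y = 43.82.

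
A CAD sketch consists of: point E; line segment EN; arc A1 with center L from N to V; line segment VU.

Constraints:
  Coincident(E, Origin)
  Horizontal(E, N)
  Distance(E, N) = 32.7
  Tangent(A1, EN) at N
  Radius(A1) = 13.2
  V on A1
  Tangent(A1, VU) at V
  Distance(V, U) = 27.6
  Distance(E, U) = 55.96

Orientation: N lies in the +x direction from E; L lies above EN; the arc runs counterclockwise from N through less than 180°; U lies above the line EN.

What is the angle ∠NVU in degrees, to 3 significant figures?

124°

Checks: |LV| = 13.20 ✓; ∠(LV, VU) = 90.00° ✓; |VU| = 27.60 ✓; |EU| = 55.96 ✓.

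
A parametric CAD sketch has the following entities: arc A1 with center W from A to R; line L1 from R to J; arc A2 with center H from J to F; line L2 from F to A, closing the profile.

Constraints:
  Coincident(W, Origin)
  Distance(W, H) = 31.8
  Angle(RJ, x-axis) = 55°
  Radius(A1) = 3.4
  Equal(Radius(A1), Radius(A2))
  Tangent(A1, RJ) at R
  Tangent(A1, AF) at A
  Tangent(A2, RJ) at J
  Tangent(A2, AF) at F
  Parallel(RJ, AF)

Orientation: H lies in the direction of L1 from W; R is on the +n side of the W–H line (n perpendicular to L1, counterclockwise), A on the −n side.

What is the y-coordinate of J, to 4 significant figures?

28.00

Tangency of A1 to both parallel lines with radius 3.4 puts R and A at W ± 3.4·n: R = (-2.785, 1.950), A = (2.785, -1.950). Equal radii place J and F the same way about H: J = H + 3.4·n = (15.45, 28.00), F = H − 3.4·n = (21.02, 24.10). So J.y = 28.00.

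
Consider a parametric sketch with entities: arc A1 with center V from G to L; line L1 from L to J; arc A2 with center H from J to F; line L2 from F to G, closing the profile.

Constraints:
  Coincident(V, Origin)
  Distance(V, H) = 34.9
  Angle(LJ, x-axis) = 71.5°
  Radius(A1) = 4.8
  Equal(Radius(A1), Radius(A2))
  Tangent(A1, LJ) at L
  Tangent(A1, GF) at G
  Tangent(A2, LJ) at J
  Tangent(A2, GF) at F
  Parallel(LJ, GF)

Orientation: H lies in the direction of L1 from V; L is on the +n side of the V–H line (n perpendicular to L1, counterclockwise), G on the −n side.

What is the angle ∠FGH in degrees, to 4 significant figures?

7.831°

Tangency of A1 to both parallel lines with radius 4.8 puts L and G at V ± 4.8·n: L = (-4.552, 1.523), G = (4.552, -1.523). Equal radii place J and F the same way about H: J = H + 4.8·n = (6.522, 34.62), F = H − 4.8·n = (15.63, 31.57). Then cos ∠FGH = GF·GH / (|GF||GH|), giving 7.831°.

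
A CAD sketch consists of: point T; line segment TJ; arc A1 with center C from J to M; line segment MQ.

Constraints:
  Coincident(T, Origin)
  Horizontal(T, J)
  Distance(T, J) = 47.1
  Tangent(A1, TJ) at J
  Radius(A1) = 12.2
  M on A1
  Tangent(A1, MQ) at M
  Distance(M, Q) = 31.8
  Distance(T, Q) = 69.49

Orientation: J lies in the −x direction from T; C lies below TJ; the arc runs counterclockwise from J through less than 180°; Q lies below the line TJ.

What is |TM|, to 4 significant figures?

60.85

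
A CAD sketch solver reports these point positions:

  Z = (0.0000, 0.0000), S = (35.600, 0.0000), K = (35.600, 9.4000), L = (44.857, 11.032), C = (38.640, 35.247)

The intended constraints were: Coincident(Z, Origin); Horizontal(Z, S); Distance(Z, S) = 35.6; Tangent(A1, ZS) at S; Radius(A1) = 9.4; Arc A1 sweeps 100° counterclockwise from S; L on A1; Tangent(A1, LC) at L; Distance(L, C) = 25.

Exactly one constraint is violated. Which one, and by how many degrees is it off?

Tangent(A1, LC) at L — off by 4.40°.

Z = (0.00, 0.00) ✓; Z.y = 0.00, S.y = 0.00 ✓; |ZS| = 35.60 ✓; ∠(KS, SZ) = 90.00° ✓; |KS| = 9.400 ✓; bearing(K→L) − bearing(K→S) = 100.0° ✓; |KL| = 9.400 ✓; ∠(KL, LC) = 85.60° ✗; |LC| = 25.00 ✓.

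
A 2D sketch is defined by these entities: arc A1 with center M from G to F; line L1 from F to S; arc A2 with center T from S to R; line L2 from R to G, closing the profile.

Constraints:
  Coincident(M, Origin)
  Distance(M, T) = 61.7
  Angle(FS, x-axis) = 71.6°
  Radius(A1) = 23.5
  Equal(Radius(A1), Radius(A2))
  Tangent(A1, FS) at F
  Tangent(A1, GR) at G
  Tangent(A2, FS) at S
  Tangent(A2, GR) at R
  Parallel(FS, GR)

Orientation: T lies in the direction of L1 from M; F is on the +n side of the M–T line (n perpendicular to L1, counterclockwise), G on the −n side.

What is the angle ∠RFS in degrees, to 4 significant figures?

37.30°

The slot axis is L1's direction at 71.6°, so u = (cos 71.6°, sin 71.6°) = (0.3156, 0.9489) and n = (−sin 71.6°, cos 71.6°) = (-0.9489, 0.3156). M is at the origin and T lies 61.7 along u from M, so T = 61.7·u = (19.48, 58.55). Tangency of A1 to both parallel lines with radius 23.5 puts F and G at M ± 23.5·n: F = (-22.30, 7.418), G = (22.30, -7.418). Equal radii place S and R the same way about T: S = T + 23.5·n = (-2.823, 65.96), R = T − 23.5·n = (41.77, 51.13). Then cos ∠RFS = FR·FS / (|FR||FS|), giving 37.30°.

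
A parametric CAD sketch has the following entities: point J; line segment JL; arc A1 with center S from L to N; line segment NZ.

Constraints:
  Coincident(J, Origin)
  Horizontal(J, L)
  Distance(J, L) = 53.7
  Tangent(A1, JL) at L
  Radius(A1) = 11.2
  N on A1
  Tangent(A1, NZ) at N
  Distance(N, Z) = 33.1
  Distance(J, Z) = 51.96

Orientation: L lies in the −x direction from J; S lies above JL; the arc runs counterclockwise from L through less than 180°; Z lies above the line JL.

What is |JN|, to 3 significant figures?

43.7

Checks: |SN| = 11.20 ✓; ∠(SN, NZ) = 90.00° ✓; |NZ| = 33.10 ✓; |JZ| = 51.96 ✓.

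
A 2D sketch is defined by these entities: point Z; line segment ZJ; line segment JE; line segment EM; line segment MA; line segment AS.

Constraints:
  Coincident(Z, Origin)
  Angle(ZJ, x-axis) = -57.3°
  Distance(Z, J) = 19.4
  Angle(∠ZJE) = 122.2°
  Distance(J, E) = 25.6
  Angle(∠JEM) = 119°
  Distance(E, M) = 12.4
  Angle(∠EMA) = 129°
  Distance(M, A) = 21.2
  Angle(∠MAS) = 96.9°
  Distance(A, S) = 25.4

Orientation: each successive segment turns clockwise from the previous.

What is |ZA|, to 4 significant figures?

36.81

Z is at the origin; ZJ runs at -57.3° with length 19.4, so J = (10.48, -16.33). ∠ZJE = 122.2° gives JE at -115.1° from the x-axis; with |JE| = 25.6, E = (-0.3788, -39.51). ∠JEM = 119.0° gives EM at -176.1° from the x-axis; with |EM| = 12.4, M = (-12.75, -40.35). ∠EMA = 129.0° gives MA at 132.9° from the x-axis; with |MA| = 21.2, A = (-27.18, -24.82). Then |ZA| = |A − Z| = 36.81.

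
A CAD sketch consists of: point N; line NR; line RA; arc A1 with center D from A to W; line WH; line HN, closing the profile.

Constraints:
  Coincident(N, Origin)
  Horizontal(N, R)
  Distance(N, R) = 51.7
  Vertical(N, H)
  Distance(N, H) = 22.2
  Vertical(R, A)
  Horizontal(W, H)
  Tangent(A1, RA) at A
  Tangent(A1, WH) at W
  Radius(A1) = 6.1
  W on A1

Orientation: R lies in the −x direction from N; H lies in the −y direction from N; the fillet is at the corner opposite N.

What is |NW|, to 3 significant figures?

50.7

N is at the origin; N and R share the same y with |NR| = 51.7 and R on the −x side, so R = (-51.7, 0.00). NH is vertical with |NH| = 22.2 and H on the −y side, so H = (0.00, -22.2). The virtual corner opposite N is at (-51.7, -22.2). Since A1 is tangent to RA there, DA ⟂ RA and since A1 is tangent to WH there, DW ⟂ WH, with radius 6.1, so the center D sits 6.1 in from both sides at D = (-45.6, -16.1). That places the tangent points at A = (-51.7, -16.1) on RA and W = (-45.6, -22.2) on WH. Then |NW| = |W − N| = 50.7.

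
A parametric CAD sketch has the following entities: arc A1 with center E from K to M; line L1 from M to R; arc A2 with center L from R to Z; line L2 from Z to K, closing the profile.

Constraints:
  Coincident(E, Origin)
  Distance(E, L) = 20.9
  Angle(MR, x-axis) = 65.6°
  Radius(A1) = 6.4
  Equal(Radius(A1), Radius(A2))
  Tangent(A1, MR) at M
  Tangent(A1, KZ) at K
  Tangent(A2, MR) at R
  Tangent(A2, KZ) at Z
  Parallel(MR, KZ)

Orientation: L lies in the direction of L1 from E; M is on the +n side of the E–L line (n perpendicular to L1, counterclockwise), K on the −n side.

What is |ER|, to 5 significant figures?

21.858

The slot axis is L1's direction at 65.6°, so u = (cos 65.6°, sin 65.6°) = (0.41310, 0.91068) and n = (−sin 65.6°, cos 65.6°) = (-0.91068, 0.41310). E is at the origin and L lies 20.9 along u from E, so L = 20.9·u = (8.6339, 19.033). Tangency of A1 to both parallel lines with radius 6.4 puts M and K at E ± 6.4·n: M = (-5.8284, 2.6439), K = (5.8284, -2.6439). Equal radii place R and Z the same way about L: R = L + 6.4·n = (2.8055, 21.677), Z = L − 6.4·n = (14.462, 16.389). Then |ER| = |R − E| = 21.858.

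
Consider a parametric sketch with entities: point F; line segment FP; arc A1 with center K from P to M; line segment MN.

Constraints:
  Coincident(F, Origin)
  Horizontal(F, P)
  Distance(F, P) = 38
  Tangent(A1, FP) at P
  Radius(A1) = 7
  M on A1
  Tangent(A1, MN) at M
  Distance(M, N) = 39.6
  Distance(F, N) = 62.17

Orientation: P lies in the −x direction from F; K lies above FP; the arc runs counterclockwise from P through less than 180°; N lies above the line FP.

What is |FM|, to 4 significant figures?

32.37

Checks: |KM| = 7.000 ✓; ∠(KM, MN) = 90.00° ✓; |MN| = 39.60 ✓; |FN| = 62.17 ✓.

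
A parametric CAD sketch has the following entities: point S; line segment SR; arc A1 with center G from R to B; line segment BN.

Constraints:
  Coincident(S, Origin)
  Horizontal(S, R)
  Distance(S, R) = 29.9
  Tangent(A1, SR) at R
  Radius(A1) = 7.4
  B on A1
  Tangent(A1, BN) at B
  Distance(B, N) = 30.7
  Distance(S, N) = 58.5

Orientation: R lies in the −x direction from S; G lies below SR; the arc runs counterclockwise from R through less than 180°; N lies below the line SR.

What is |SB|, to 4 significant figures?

37.06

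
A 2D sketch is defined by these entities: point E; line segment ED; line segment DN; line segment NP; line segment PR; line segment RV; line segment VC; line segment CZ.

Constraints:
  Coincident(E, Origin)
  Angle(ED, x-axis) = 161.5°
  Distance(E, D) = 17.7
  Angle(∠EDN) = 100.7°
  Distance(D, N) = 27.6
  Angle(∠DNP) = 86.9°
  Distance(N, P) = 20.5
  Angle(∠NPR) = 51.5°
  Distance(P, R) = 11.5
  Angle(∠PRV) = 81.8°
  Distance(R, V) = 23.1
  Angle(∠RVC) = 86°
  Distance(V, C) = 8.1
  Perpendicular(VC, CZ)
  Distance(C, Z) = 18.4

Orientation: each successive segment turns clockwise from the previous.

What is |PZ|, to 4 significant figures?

5.242

E is at the origin; ED runs at 161.5° with length 17.7, so D = (-16.79, 5.616). ∠EDN = 100.7° gives DN at 82.20° from the x-axis; with |DN| = 27.6, N = (-13.04, 32.96). ∠DNP = 86.9° gives NP at -10.90° from the x-axis; with |NP| = 20.5, P = (7.091, 29.08). ∠NPR = 51.5° gives PR at -139.4° from the x-axis; with |PR| = 11.5, R = (-1.641, 21.60). ∠PRV = 81.8° gives RV at 122.4° from the x-axis; with |RV| = 23.1, V = (-14.02, 41.10). ∠RVC = 86.0° gives VC at 28.40° from the x-axis; with |VC| = 8.1, C = (-6.893, 44.96). VC ⟂ CZ, so CZ runs at -61.60°; with |CZ| = 18.4, Z = (1.858, 28.77). Then |PZ| = |Z − P| = 5.242.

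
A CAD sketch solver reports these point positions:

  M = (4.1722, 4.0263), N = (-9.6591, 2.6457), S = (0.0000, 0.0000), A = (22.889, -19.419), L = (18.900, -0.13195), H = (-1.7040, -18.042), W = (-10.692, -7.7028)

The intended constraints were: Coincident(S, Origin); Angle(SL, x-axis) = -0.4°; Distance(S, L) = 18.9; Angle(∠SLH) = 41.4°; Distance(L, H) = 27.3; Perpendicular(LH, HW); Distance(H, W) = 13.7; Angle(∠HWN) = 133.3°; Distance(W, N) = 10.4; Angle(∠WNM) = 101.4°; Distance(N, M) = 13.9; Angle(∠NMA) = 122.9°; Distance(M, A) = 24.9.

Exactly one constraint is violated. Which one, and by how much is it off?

Distance(M, A) = 24.9 — off by 5.10.

S = (0.00, 0.00) ✓; SL at -0.4000° ✓; |SL| = 18.90 ✓; ∠SLH = 41.40° ✓; |LH| = 27.30 ✓; ∠(LH, HW) = 90.00° ✓; |HW| = 13.70 ✓; ∠HWN = 133.3° ✓; |WN| = 10.40 ✓; ∠WNM = 101.4° ✓; |NM| = 13.90 ✓; ∠NMA = 122.9° ✓; |MA| = 30.00 ✗.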